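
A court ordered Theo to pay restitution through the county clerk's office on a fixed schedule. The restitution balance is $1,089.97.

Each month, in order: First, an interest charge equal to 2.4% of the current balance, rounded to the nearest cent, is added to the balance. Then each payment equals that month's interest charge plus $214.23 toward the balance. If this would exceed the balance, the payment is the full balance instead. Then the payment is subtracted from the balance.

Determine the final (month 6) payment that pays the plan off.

Month 1: opening $1,089.97; interest $26.16 → $1,116.13; payment $240.39; balance $875.74
Month 2: opening $875.74; interest $21.02 → $896.76; payment $235.25; balance $661.51
Month 3: opening $661.51; interest $15.88 → $677.39; payment $230.11; balance $447.28
Month 4: opening $447.28; interest $10.73 → $458.01; payment $224.96; balance $233.05
Month 5: opening $233.05; interest $5.59 → $238.64; payment $219.82; balance $18.82
Month 6: opening $18.82; interest $0.45 → $19.27; payment $19.27; balance $0.00

$19.27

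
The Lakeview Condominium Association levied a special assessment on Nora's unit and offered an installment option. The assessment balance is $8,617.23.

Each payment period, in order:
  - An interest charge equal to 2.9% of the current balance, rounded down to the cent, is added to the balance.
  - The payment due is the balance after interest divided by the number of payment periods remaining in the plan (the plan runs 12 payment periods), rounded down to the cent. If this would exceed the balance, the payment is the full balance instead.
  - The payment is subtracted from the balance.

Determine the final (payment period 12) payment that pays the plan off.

Payment period 1: $8,617.23 +$249.89 interest = $8,867.12; pay $738.92 → $8,128.20
Payment period 2: $8,128.20 +$235.71 interest = $8,363.91; pay $760.35 → $7,603.56
Payment period 3: $7,603.56 +$220.50 interest = $7,824.06; pay $782.40 → $7,041.66
Payment period 4: $7,041.66 +$204.20 interest = $7,245.86; pay $805.09 → $6,440.77
Payment period 5: $6,440.77 +$186.78 interest = $6,627.55; pay $828.44 → $5,799.11
Payment period 6: $5,799.11 +$168.17 interest = $5,967.28; pay $852.46 → $5,114.82
Payment period 7: $5,114.82 +$148.32 interest = $5,263.14; pay $877.19 → $4,385.95
Payment period 8: $4,385.95 +$127.19 interest = $4,513.14; pay $902.62 → $3,610.52
Payment period 9: $3,610.52 +$104.70 interest = $3,715.22; pay $928.80 → $2,786.42
Payment period 10: $2,786.42 +$80.80 interest = $2,867.22; pay $955.74 → $1,911.48
Payment period 11: $1,911.48 +$55.43 interest = $1,966.91; pay $983.45 → $983.46
Payment period 12: $983.46 +$28.52 interest = $1,011.98; pay $1,011.98 → $0.00

$1,011.98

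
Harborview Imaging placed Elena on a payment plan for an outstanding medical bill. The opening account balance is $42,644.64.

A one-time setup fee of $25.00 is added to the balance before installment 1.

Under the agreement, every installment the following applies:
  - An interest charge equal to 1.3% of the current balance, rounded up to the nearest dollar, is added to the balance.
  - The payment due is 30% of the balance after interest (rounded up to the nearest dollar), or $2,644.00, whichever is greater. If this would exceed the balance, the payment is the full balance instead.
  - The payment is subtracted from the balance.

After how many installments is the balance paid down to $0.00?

8

Installment 1: opening $42,669.64; interest $555.00 → $43,224.64; payment $12,968.00; balance $30,256.64
Installment 2: opening $30,256.64; interest $394.00 → $30,650.64; payment $9,196.00; balance $21,454.64
Installment 3: opening $21,454.64; interest $279.00 → $21,733.64; payment $6,521.00; balance $15,212.64
Installment 4: opening $15,212.64; interest $198.00 → $15,410.64; payment $4,624.00; balance $10,786.64
Installment 5: opening $10,786.64; interest $141.00 → $10,927.64; payment $3,279.00; balance $7,648.64
Installment 6: opening $7,648.64; interest $100.00 → $7,748.64; payment $2,644.00; balance $5,104.64
Installment 7: opening $5,104.64; interest $67.00 → $5,171.64; payment $2,644.00; balance $2,527.64
Installment 8: opening $2,527.64; interest $33.00 → $2,560.64; payment $2,560.64; balance $0.00
Balance reaches $0.00 in installment 8.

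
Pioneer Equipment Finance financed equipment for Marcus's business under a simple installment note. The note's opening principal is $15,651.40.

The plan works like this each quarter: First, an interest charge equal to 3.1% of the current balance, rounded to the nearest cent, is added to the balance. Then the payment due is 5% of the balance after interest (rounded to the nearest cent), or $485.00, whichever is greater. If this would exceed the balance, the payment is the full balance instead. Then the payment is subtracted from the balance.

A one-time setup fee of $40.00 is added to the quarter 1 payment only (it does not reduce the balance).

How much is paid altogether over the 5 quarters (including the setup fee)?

Quarter 1: opening $15,651.40; interest $485.19 → $16,136.59; payment $806.83 (+ $40.00 fee); balance $15,329.76
Quarter 2: opening $15,329.76; interest $475.22 → $15,804.98; payment $790.25; balance $15,014.73
Quarter 3: opening $15,014.73; interest $465.46 → $15,480.19; payment $774.01; balance $14,706.18
Quarter 4: opening $14,706.18; interest $455.89 → $15,162.07; payment $758.10; balance $14,403.97
Quarter 5: opening $14,403.97; interest $446.52 → $14,850.49; payment $742.52; balance $14,107.97
Total paid: $3,911.71

$3,911.71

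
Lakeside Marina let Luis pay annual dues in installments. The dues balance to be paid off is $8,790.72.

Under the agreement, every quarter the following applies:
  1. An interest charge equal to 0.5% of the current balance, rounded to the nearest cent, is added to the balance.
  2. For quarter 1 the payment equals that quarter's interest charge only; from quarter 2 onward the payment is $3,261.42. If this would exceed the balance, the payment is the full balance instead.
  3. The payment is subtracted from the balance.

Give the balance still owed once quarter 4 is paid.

$0.00

Quarter 1: $8,790.72 +$43.95 interest = $8,834.67; pay $43.95 → $8,790.72
Quarter 2: $8,790.72 +$43.95 interest = $8,834.67; pay $3,261.42 → $5,573.25
Quarter 3: $5,573.25 +$27.87 interest = $5,601.12; pay $3,261.42 → $2,339.70
Quarter 4: $2,339.70 +$11.70 interest = $2,351.40; pay $2,351.40 → $0.00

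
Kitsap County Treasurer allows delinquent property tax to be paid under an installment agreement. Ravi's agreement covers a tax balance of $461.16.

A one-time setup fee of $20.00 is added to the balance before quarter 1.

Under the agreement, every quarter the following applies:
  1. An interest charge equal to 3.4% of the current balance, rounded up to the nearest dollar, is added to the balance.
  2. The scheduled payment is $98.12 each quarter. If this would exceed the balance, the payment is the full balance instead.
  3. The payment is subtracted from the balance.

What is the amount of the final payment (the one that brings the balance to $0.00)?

Quarter 1: $481.16 +$17.00 interest = $498.16; pay $98.12 → $400.04
Quarter 2: $400.04 +$14.00 interest = $414.04; pay $98.12 → $315.92
Quarter 3: $315.92 +$11.00 interest = $326.92; pay $98.12 → $228.80
Quarter 4: $228.80 +$8.00 interest = $236.80; pay $98.12 → $138.68
Quarter 5: $138.68 +$5.00 interest = $143.68; pay $98.12 → $45.56
Quarter 6: $45.56 +$2.00 interest = $47.56; pay $47.56 → $0.00

$47.56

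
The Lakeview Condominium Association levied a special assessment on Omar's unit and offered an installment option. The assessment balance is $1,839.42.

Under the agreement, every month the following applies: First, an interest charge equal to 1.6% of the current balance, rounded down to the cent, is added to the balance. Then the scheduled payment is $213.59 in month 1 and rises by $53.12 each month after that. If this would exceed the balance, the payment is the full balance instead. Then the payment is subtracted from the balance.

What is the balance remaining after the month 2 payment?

Month 1: opening $1,839.42; interest $29.43 → $1,868.85; payment $213.59; balance $1,655.26
Month 2: opening $1,655.26; interest $26.48 → $1,681.74; payment $266.71; balance $1,415.03

$1,415.03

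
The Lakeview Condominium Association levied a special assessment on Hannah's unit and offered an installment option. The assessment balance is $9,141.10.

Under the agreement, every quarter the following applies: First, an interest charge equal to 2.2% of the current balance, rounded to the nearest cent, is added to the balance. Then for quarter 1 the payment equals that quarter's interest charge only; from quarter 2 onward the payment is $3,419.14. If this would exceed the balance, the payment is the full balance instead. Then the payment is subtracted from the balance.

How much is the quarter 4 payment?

Quarter 1: opening $9,141.10; interest $201.10 → $9,342.20; payment $201.10; balance $9,141.10
Quarter 2: opening $9,141.10; interest $201.10 → $9,342.20; payment $3,419.14; balance $5,923.06
Quarter 3: opening $5,923.06; interest $130.31 → $6,053.37; payment $3,419.14; balance $2,634.23
Quarter 4: opening $2,634.23; interest $57.95 → $2,692.18; payment $2,692.18; balance $0.00

$2,692.18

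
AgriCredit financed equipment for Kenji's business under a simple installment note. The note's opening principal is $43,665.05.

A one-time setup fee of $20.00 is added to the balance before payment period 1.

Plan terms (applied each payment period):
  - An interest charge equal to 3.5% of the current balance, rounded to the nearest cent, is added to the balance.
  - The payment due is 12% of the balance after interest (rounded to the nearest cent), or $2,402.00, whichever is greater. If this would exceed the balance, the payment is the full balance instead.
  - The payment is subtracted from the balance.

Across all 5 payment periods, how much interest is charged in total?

$6,397.36

Payment period 1: opening $43,685.05; interest $1,528.98 → $45,214.03; payment $5,425.68; balance $39,788.35
Payment period 2: opening $39,788.35; interest $1,392.59 → $41,180.94; payment $4,941.71; balance $36,239.23
Payment period 3: opening $36,239.23; interest $1,268.37 → $37,507.60; payment $4,500.91; balance $33,006.69
Payment period 4: opening $33,006.69; interest $1,155.23 → $34,161.92; payment $4,099.43; balance $30,062.49
Payment period 5: opening $30,062.49; interest $1,052.19 → $31,114.68; payment $3,733.76; balance $27,380.92
Total interest: $1,528.98 + $1,392.59 + $1,268.37 + $1,155.23 + $1,052.19 = $6,397.36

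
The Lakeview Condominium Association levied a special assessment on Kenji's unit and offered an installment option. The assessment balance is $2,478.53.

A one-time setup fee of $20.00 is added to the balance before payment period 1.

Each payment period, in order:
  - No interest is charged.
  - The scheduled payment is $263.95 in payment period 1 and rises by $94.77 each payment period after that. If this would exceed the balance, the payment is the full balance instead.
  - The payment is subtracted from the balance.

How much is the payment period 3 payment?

Payment period 1: $2,498.53 − $263.95 → $2,234.58
Payment period 2: $2,234.58 − $358.72 → $1,875.86
Payment period 3: $1,875.86 − $453.49 → $1,422.37

$453.49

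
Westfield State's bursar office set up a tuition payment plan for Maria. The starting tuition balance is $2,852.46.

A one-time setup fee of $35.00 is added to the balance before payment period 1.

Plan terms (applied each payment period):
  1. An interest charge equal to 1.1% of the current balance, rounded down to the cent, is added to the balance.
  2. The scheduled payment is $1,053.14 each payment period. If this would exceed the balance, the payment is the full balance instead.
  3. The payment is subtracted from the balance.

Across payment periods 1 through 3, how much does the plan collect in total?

$2,948.90

Payment period 1: $2,887.46 +$31.76 interest = $2,919.22; pay $1,053.14 → $1,866.08
Payment period 2: $1,866.08 +$20.52 interest = $1,886.60; pay $1,053.14 → $833.46
Payment period 3: $833.46 +$9.16 interest = $842.62; pay $842.62 → $0.00
Total paid: $2,948.90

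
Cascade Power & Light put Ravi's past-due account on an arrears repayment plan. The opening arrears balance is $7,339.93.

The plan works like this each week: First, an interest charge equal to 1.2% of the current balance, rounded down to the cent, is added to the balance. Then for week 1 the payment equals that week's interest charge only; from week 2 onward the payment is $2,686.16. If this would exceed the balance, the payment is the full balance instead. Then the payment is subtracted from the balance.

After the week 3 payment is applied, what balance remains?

$2,112.58

Week 1: $7,339.93 +$88.07 interest = $7,428.00; pay $88.07 → $7,339.93
Week 2: $7,339.93 +$88.07 interest = $7,428.00; pay $2,686.16 → $4,741.84
Week 3: $4,741.84 +$56.90 interest = $4,798.74; pay $2,686.16 → $2,112.58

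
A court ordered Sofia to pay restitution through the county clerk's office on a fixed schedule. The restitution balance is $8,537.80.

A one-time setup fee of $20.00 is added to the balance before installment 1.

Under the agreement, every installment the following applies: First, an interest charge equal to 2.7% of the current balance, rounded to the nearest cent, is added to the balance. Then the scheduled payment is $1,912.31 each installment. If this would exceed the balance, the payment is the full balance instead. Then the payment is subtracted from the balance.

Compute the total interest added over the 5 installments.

# | Opening | Interest | Payment | End bal
1 | $8,557.80 | $231.06 | $1,912.31 | $6,876.55
2 | $6,876.55 | $185.67 | $1,912.31 | $5,149.91
3 | $5,149.91 | $139.05 | $1,912.31 | $3,376.65
4 | $3,376.65 | $91.17 | $1,912.31 | $1,555.51
5 | $1,555.51 | $42.00 | $1,597.51 | $0.00
Total interest: $231.06 + $185.67 + $139.05 + $91.17 + $42.00 = $688.95

$688.95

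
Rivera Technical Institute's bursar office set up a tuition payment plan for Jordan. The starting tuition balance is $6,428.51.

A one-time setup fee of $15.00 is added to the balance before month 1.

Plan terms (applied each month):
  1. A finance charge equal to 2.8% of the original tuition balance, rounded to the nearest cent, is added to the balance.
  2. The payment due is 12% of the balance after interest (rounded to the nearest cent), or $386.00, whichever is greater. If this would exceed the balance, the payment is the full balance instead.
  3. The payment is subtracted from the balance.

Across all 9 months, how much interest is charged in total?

$1,620.00

Month 1: opening $6,443.51; interest $180.00 → $6,623.51; payment $794.82; balance $5,828.69
Month 2: opening $5,828.69; interest $180.00 → $6,008.69; payment $721.04; balance $5,287.65
Month 3: opening $5,287.65; interest $180.00 → $5,467.65; payment $656.12; balance $4,811.53
Month 4: opening $4,811.53; interest $180.00 → $4,991.53; payment $598.98; balance $4,392.55
Month 5: opening $4,392.55; interest $180.00 → $4,572.55; payment $548.71; balance $4,023.84
Month 6: opening $4,023.84; interest $180.00 → $4,203.84; payment $504.46; balance $3,699.38
Month 7: opening $3,699.38; interest $180.00 → $3,879.38; payment $465.53; balance $3,413.85
Month 8: opening $3,413.85; interest $180.00 → $3,593.85; payment $431.26; balance $3,162.59
Month 9: opening $3,162.59; interest $180.00 → $3,342.59; payment $401.11; balance $2,941.48
Total interest: $180.00 + $180.00 + $180.00 + $180.00 + $180.00 + $180.00 + $180.00 + $180.00 + $180.00 = $1,620.00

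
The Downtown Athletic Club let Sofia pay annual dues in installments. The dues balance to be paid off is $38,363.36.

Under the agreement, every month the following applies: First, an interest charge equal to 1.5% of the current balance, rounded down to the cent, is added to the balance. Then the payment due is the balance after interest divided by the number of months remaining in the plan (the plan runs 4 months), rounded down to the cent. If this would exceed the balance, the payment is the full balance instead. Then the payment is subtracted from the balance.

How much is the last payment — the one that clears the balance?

Month 1: opening $38,363.36; interest $575.45 → $38,938.81; payment $9,734.70; balance $29,204.11
Month 2: opening $29,204.11; interest $438.06 → $29,642.17; payment $9,880.72; balance $19,761.45
Month 3: opening $19,761.45; interest $296.42 → $20,057.87; payment $10,028.93; balance $10,028.94
Month 4: opening $10,028.94; interest $150.43 → $10,179.37; payment $10,179.37; balance $0.00

$10,179.37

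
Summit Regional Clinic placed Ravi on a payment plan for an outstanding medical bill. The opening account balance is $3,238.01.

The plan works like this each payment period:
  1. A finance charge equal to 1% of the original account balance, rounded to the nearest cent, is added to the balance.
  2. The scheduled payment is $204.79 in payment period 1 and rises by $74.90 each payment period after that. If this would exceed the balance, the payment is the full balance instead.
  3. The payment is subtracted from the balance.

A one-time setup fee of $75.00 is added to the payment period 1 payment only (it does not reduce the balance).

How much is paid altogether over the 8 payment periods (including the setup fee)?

Payment period 1: opening $3,238.01; interest $32.38 → $3,270.39; payment $204.79 (+ $75.00 fee); balance $3,065.60
Payment period 2: opening $3,065.60; interest $32.38 → $3,097.98; payment $279.69; balance $2,818.29
Payment period 3: opening $2,818.29; interest $32.38 → $2,850.67; payment $354.59; balance $2,496.08
Payment period 4: opening $2,496.08; interest $32.38 → $2,528.46; payment $429.49; balance $2,098.97
Payment period 5: opening $2,098.97; interest $32.38 → $2,131.35; payment $504.39; balance $1,626.96
Payment period 6: opening $1,626.96; interest $32.38 → $1,659.34; payment $579.29; balance $1,080.05
Payment period 7: opening $1,080.05; interest $32.38 → $1,112.43; payment $654.19; balance $458.24
Payment period 8: opening $458.24; interest $32.38 → $490.62; payment $490.62; balance $0.00
Total paid: $3,572.05

$3,572.05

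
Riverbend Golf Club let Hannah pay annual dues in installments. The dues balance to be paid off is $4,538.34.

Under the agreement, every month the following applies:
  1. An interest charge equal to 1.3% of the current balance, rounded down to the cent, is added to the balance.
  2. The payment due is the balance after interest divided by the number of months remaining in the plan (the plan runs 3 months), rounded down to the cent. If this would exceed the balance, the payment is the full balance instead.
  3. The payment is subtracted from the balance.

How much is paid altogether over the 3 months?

# | Opening | Interest | Payment | End bal
1 | $4,538.34 | $58.99 | $1,532.44 | $3,064.89
2 | $3,064.89 | $39.84 | $1,552.36 | $1,552.37
3 | $1,552.37 | $20.18 | $1,572.55 | $0.00
Total paid: $4,657.35

$4,657.35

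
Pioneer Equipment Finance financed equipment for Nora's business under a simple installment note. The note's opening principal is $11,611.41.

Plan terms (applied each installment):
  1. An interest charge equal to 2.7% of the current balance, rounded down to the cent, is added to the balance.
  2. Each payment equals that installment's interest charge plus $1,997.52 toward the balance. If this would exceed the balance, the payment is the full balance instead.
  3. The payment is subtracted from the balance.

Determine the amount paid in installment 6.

Installment 1: opening $11,611.41; interest $313.50 → $11,924.91; payment $2,311.02; balance $9,613.89
Installment 2: opening $9,613.89; interest $259.57 → $9,873.46; payment $2,257.09; balance $7,616.37
Installment 3: opening $7,616.37; interest $205.64 → $7,822.01; payment $2,203.16; balance $5,618.85
Installment 4: opening $5,618.85; interest $151.70 → $5,770.55; payment $2,149.22; balance $3,621.33
Installment 5: opening $3,621.33; interest $97.77 → $3,719.10; payment $2,095.29; balance $1,623.81
Installment 6: opening $1,623.81; interest $43.84 → $1,667.65; payment $1,667.65; balance $0.00

$1,667.65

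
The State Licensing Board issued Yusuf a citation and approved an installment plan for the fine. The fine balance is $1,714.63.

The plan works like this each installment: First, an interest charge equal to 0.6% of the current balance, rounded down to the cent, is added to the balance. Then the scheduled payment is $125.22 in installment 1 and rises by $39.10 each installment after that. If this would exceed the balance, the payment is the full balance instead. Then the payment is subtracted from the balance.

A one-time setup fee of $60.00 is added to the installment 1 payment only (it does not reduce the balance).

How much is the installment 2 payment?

Installment 1: $1,714.63 +$10.28 interest = $1,724.91; pay $125.22 (+ $60.00 fee) → $1,599.69
Installment 2: $1,599.69 +$9.59 interest = $1,609.28; pay $164.32 → $1,444.96

$164.32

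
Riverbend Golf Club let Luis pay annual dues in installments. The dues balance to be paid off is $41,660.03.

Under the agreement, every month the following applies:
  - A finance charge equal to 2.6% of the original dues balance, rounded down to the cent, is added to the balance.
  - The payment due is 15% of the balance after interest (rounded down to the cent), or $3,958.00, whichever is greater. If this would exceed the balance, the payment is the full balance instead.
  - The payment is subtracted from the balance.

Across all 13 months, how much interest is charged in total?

Month 1: opening $41,660.03; interest $1,083.16 → $42,743.19; payment $6,411.47; balance $36,331.72
Month 2: opening $36,331.72; interest $1,083.16 → $37,414.88; payment $5,612.23; balance $31,802.65
Month 3: opening $31,802.65; interest $1,083.16 → $32,885.81; payment $4,932.87; balance $27,952.94
Month 4: opening $27,952.94; interest $1,083.16 → $29,036.10; payment $4,355.41; balance $24,680.69
Month 5: opening $24,680.69; interest $1,083.16 → $25,763.85; payment $3,958.00; balance $21,805.85
Month 6: opening $21,805.85; interest $1,083.16 → $22,889.01; payment $3,958.00; balance $18,931.01
Month 7: opening $18,931.01; interest $1,083.16 → $20,014.17; payment $3,958.00; balance $16,056.17
Month 8: opening $16,056.17; interest $1,083.16 → $17,139.33; payment $3,958.00; balance $13,181.33
Month 9: opening $13,181.33; interest $1,083.16 → $14,264.49; payment $3,958.00; balance $10,306.49
Month 10: opening $10,306.49; interest $1,083.16 → $11,389.65; payment $3,958.00; balance $7,431.65
Month 11: opening $7,431.65; interest $1,083.16 → $8,514.81; payment $3,958.00; balance $4,556.81
Month 12: opening $4,556.81; interest $1,083.16 → $5,639.97; payment $3,958.00; balance $1,681.97
Month 13: opening $1,681.97; interest $1,083.16 → $2,765.13; payment $2,765.13; balance $0.00
Total interest: $1,083.16 + $1,083.16 + $1,083.16 + $1,083.16 + $1,083.16 + $1,083.16 + $1,083.16 + $1,083.16 + $1,083.16 + $1,083.16 + $1,083.16 + $1,083.16 + $1,083.16 = $14,081.08

$14,081.08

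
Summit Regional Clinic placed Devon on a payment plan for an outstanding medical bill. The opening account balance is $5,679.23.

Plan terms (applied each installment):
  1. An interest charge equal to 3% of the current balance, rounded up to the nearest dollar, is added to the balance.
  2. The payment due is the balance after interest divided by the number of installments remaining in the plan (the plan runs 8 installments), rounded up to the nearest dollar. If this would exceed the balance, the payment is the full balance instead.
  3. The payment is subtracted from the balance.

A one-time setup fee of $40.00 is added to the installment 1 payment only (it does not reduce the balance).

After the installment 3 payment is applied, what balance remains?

# | Opening | Interest | Payment | Fee | End bal
1 | $5,679.23 | $171.00 | $732.00 | $40.00 | $5,118.23
2 | $5,118.23 | $154.00 | $754.00 | — | $4,518.23
3 | $4,518.23 | $136.00 | $776.00 | — | $3,878.23

$3,878.23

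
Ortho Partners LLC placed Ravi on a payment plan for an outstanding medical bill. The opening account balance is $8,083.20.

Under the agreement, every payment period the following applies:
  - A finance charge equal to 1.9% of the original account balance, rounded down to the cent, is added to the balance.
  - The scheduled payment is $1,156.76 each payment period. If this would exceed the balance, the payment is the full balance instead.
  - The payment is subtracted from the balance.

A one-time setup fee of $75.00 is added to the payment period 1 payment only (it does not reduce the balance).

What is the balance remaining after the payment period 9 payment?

Payment period 1: opening $8,083.20; interest $153.58 → $8,236.78; payment $1,156.76 (+ $75.00 fee); balance $7,080.02
Payment period 2: opening $7,080.02; interest $153.58 → $7,233.60; payment $1,156.76; balance $6,076.84
Payment period 3: opening $6,076.84; interest $153.58 → $6,230.42; payment $1,156.76; balance $5,073.66
Payment period 4: opening $5,073.66; interest $153.58 → $5,227.24; payment $1,156.76; balance $4,070.48
Payment period 5: opening $4,070.48; interest $153.58 → $4,224.06; payment $1,156.76; balance $3,067.30
Payment period 6: opening $3,067.30; interest $153.58 → $3,220.88; payment $1,156.76; balance $2,064.12
Payment period 7: opening $2,064.12; interest $153.58 → $2,217.70; payment $1,156.76; balance $1,060.94
Payment period 8: opening $1,060.94; interest $153.58 → $1,214.52; payment $1,156.76; balance $57.76
Payment period 9: opening $57.76; interest $153.58 → $211.34; payment $211.34; balance $0.00

$0.00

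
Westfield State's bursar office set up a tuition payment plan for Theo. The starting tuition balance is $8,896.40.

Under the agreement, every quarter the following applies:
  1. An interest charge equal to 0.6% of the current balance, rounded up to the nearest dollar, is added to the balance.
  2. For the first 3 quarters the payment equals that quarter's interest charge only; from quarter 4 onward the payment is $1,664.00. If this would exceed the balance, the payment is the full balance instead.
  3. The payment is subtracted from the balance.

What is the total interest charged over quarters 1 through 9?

Quarter 1: opening $8,896.40; interest $54.00 → $8,950.40; payment $54.00; balance $8,896.40
Quarter 2: opening $8,896.40; interest $54.00 → $8,950.40; payment $54.00; balance $8,896.40
Quarter 3: opening $8,896.40; interest $54.00 → $8,950.40; payment $54.00; balance $8,896.40
Quarter 4: opening $8,896.40; interest $54.00 → $8,950.40; payment $1,664.00; balance $7,286.40
Quarter 5: opening $7,286.40; interest $44.00 → $7,330.40; payment $1,664.00; balance $5,666.40
Quarter 6: opening $5,666.40; interest $34.00 → $5,700.40; payment $1,664.00; balance $4,036.40
Quarter 7: opening $4,036.40; interest $25.00 → $4,061.40; payment $1,664.00; balance $2,397.40
Quarter 8: opening $2,397.40; interest $15.00 → $2,412.40; payment $1,664.00; balance $748.40
Quarter 9: opening $748.40; interest $5.00 → $753.40; payment $753.40; balance $0.00
Total interest: $54.00 + $54.00 + $54.00 + $54.00 + $44.00 + $34.00 + $25.00 + $15.00 + $5.00 = $339.00

$339.00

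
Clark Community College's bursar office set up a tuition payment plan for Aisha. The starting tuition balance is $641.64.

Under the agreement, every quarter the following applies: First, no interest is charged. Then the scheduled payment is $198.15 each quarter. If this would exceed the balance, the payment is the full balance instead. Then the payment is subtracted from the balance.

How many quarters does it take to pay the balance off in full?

4

Quarter 1: $641.64 − $198.15 → $443.49
Quarter 2: $443.49 − $198.15 → $245.34
Quarter 3: $245.34 − $198.15 → $47.19
Quarter 4: $47.19 − $47.19 → $0.00
Balance reaches $0.00 in quarter 4.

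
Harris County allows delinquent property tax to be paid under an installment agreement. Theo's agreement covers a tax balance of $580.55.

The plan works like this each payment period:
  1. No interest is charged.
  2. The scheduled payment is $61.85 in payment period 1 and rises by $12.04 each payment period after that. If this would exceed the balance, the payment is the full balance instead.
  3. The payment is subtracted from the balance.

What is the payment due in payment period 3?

Payment period 1: opening $580.55; payment $61.85; balance $518.70
Payment period 2: opening $518.70; payment $73.89; balance $444.81
Payment period 3: opening $444.81; payment $85.93; balance $358.88

$85.93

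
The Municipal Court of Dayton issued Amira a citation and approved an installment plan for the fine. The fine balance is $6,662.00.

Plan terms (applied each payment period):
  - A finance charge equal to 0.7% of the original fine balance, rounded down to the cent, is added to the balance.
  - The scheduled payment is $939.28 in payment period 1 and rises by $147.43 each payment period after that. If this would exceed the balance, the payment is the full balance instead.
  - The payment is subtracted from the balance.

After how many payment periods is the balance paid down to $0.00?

Payment period 1: opening $6,662.00; interest $46.63 → $6,708.63; payment $939.28; balance $5,769.35
Payment period 2: opening $5,769.35; interest $46.63 → $5,815.98; payment $1,086.71; balance $4,729.27
Payment period 3: opening $4,729.27; interest $46.63 → $4,775.90; payment $1,234.14; balance $3,541.76
Payment period 4: opening $3,541.76; interest $46.63 → $3,588.39; payment $1,381.57; balance $2,206.82
Payment period 5: opening $2,206.82; interest $46.63 → $2,253.45; payment $1,529.00; balance $724.45
Payment period 6: opening $724.45; interest $46.63 → $771.08; payment $771.08; balance $0.00
Balance reaches $0.00 in payment period 6.

6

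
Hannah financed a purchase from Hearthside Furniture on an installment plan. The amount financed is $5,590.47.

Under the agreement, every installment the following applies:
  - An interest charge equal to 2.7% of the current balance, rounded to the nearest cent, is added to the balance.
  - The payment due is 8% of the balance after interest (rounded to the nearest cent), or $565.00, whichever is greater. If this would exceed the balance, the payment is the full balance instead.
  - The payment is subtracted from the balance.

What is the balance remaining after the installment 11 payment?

Installment 1: opening $5,590.47; interest $150.94 → $5,741.41; payment $565.00; balance $5,176.41
Installment 2: opening $5,176.41; interest $139.76 → $5,316.17; payment $565.00; balance $4,751.17
Installment 3: opening $4,751.17; interest $128.28 → $4,879.45; payment $565.00; balance $4,314.45
Installment 4: opening $4,314.45; interest $116.49 → $4,430.94; payment $565.00; balance $3,865.94
Installment 5: opening $3,865.94; interest $104.38 → $3,970.32; payment $565.00; balance $3,405.32
Installment 6: opening $3,405.32; interest $91.94 → $3,497.26; payment $565.00; balance $2,932.26
Installment 7: opening $2,932.26; interest $79.17 → $3,011.43; payment $565.00; balance $2,446.43
Installment 8: opening $2,446.43; interest $66.05 → $2,512.48; payment $565.00; balance $1,947.48
Installment 9: opening $1,947.48; interest $52.58 → $2,000.06; payment $565.00; balance $1,435.06
Installment 10: opening $1,435.06; interest $38.75 → $1,473.81; payment $565.00; balance $908.81
Installment 11: opening $908.81; interest $24.54 → $933.35; payment $565.00; balance $368.35

$368.35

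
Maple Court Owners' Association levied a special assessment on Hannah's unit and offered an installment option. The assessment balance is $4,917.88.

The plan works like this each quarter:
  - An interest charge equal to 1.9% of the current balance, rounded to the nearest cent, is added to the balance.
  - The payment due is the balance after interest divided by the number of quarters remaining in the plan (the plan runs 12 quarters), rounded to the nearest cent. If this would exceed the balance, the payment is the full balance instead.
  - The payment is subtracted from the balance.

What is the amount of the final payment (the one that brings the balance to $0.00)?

$513.67

# | Opening | Interest | Payment | End bal
1 | $4,917.88 | $93.44 | $417.61 | $4,593.71
2 | $4,593.71 | $87.28 | $425.54 | $4,255.45
3 | $4,255.45 | $80.85 | $433.63 | $3,902.67
4 | $3,902.67 | $74.15 | $441.87 | $3,534.95
5 | $3,534.95 | $67.16 | $450.26 | $3,151.85
6 | $3,151.85 | $59.89 | $458.82 | $2,752.92
7 | $2,752.92 | $52.31 | $467.54 | $2,337.69
8 | $2,337.69 | $44.42 | $476.42 | $1,905.69
9 | $1,905.69 | $36.21 | $485.48 | $1,456.42
10 | $1,456.42 | $27.67 | $494.70 | $989.39
11 | $989.39 | $18.80 | $504.10 | $504.09
12 | $504.09 | $9.58 | $513.67 | $0.00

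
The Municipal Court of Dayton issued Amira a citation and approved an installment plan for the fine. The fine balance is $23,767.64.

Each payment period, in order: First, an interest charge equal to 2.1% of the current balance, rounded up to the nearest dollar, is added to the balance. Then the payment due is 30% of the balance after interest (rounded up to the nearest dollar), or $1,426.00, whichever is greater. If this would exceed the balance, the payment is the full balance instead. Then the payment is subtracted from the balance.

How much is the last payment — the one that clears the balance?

Payment period 1: $23,767.64 +$500.00 interest = $24,267.64; pay $7,281.00 → $16,986.64
Payment period 2: $16,986.64 +$357.00 interest = $17,343.64; pay $5,204.00 → $12,139.64
Payment period 3: $12,139.64 +$255.00 interest = $12,394.64; pay $3,719.00 → $8,675.64
Payment period 4: $8,675.64 +$183.00 interest = $8,858.64; pay $2,658.00 → $6,200.64
Payment period 5: $6,200.64 +$131.00 interest = $6,331.64; pay $1,900.00 → $4,431.64
Payment period 6: $4,431.64 +$94.00 interest = $4,525.64; pay $1,426.00 → $3,099.64
Payment period 7: $3,099.64 +$66.00 interest = $3,165.64; pay $1,426.00 → $1,739.64
Payment period 8: $1,739.64 +$37.00 interest = $1,776.64; pay $1,426.00 → $350.64
Payment period 9: $350.64 +$8.00 interest = $358.64; pay $358.64 → $0.00

$358.64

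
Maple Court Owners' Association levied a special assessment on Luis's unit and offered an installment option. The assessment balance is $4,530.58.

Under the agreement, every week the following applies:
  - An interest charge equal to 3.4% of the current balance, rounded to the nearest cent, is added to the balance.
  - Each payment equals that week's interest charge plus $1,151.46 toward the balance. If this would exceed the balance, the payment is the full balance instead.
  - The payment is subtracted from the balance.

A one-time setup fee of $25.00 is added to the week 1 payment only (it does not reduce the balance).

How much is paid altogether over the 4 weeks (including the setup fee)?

$4,936.84

Week 1: $4,530.58 +$154.04 interest = $4,684.62; pay $1,305.50 (+ $25.00 fee) → $3,379.12
Week 2: $3,379.12 +$114.89 interest = $3,494.01; pay $1,266.35 → $2,227.66
Week 3: $2,227.66 +$75.74 interest = $2,303.40; pay $1,227.20 → $1,076.20
Week 4: $1,076.20 +$36.59 interest = $1,112.79; pay $1,112.79 → $0.00
Total paid: $4,936.84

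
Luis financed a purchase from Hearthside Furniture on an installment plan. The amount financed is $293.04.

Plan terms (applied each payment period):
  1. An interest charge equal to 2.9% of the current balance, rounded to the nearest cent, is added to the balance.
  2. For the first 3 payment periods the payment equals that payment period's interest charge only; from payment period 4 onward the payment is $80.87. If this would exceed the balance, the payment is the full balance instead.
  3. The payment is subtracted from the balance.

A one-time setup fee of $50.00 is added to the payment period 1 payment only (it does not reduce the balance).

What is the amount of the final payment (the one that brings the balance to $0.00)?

$71.59

# | Opening | Interest | Payment | Fee | End bal
1 | $293.04 | $8.50 | $8.50 | $50.00 | $293.04
2 | $293.04 | $8.50 | $8.50 | — | $293.04
3 | $293.04 | $8.50 | $8.50 | — | $293.04
4 | $293.04 | $8.50 | $80.87 | — | $220.67
5 | $220.67 | $6.40 | $80.87 | — | $146.20
6 | $146.20 | $4.24 | $80.87 | — | $69.57
7 | $69.57 | $2.02 | $71.59 | — | $0.00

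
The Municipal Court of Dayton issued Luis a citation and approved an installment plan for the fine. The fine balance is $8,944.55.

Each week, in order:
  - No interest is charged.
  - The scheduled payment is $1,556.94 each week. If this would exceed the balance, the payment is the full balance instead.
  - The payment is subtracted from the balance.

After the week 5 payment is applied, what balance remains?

$1,159.85

Week 1: opening $8,944.55; payment $1,556.94; balance $7,387.61
Week 2: opening $7,387.61; payment $1,556.94; balance $5,830.67
Week 3: opening $5,830.67; payment $1,556.94; balance $4,273.73
Week 4: opening $4,273.73; payment $1,556.94; balance $2,716.79
Week 5: opening $2,716.79; payment $1,556.94; balance $1,159.85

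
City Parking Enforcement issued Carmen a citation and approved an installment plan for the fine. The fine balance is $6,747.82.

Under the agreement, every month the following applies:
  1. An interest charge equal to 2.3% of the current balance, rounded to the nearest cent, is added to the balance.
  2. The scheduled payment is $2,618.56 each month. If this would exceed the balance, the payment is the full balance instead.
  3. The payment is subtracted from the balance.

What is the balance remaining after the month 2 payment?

Month 1: $6,747.82 +$155.20 interest = $6,903.02; pay $2,618.56 → $4,284.46
Month 2: $4,284.46 +$98.54 interest = $4,383.00; pay $2,618.56 → $1,764.44

$1,764.44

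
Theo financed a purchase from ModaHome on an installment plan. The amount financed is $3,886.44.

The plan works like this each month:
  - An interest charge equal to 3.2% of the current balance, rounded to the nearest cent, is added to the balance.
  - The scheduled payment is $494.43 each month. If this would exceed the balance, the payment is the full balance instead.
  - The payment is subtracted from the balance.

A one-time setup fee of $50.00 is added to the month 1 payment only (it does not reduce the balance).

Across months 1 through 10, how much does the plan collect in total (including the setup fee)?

$4,599.09

Month 1: opening $3,886.44; interest $124.37 → $4,010.81; payment $494.43 (+ $50.00 fee); balance $3,516.38
Month 2: opening $3,516.38; interest $112.52 → $3,628.90; payment $494.43; balance $3,134.47
Month 3: opening $3,134.47; interest $100.30 → $3,234.77; payment $494.43; balance $2,740.34
Month 4: opening $2,740.34; interest $87.69 → $2,828.03; payment $494.43; balance $2,333.60
Month 5: opening $2,333.60; interest $74.68 → $2,408.28; payment $494.43; balance $1,913.85
Month 6: opening $1,913.85; interest $61.24 → $1,975.09; payment $494.43; balance $1,480.66
Month 7: opening $1,480.66; interest $47.38 → $1,528.04; payment $494.43; balance $1,033.61
Month 8: opening $1,033.61; interest $33.08 → $1,066.69; payment $494.43; balance $572.26
Month 9: opening $572.26; interest $18.31 → $590.57; payment $494.43; balance $96.14
Month 10: opening $96.14; interest $3.08 → $99.22; payment $99.22; balance $0.00
Total paid: $4,599.09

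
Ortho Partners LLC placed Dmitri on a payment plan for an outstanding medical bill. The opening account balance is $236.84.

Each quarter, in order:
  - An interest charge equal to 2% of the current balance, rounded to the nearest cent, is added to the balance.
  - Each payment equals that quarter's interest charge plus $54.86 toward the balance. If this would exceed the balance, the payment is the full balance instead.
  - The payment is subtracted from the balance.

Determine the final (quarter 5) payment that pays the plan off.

Quarter 1: opening $236.84; interest $4.74 → $241.58; payment $59.60; balance $181.98
Quarter 2: opening $181.98; interest $3.64 → $185.62; payment $58.50; balance $127.12
Quarter 3: opening $127.12; interest $2.54 → $129.66; payment $57.40; balance $72.26
Quarter 4: opening $72.26; interest $1.45 → $73.71; payment $56.31; balance $17.40
Quarter 5: opening $17.40; interest $0.35 → $17.75; payment $17.75; balance $0.00

$17.75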